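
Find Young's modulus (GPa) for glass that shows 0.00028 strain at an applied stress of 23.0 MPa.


Young's modulus: E = stress / strain
  E = 23.0 MPa / 0.00028 = 82142.86 MPa
Convert to GPa: 82142.86 / 1000 = 82.14 GPa

82.14 GPa


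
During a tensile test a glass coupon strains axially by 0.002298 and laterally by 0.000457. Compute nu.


Poisson's ratio: nu = lateral strain / axial strain
  nu = 0.000457 / 0.002298 = 0.1989

0.1989


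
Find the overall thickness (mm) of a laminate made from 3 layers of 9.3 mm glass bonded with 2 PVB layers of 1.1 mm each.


Total thickness = glass contribution + PVB contribution
  Glass: 3 * 9.3 = 27.9 mm
  PVB: 2 * 1.1 = 2.2 mm
  Total = 27.9 + 2.2 = 30.1 mm

30.1 mm


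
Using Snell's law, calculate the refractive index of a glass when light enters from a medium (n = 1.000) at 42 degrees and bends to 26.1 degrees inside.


Apply Snell's law: n1 * sin(theta1) = n2 * sin(theta2)
  n2 = n1 * sin(theta1) / sin(theta2)
  sin(42) = 0.669131
  sin(26.1) = 0.439939
  n2 = 1.000 * 0.669131 / 0.439939 = 1.521

1.521


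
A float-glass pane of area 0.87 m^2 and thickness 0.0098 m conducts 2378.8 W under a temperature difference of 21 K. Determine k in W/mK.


Fourier's law rearranged: k = Q * t / (A * dT)
  Numerator = 2378.8 * 0.0098 = 23.31224
  Denominator = 0.87 * 21 = 18.27
  k = 23.31224 / 18.27 = 1.276 W/mK

1.276 W/mK


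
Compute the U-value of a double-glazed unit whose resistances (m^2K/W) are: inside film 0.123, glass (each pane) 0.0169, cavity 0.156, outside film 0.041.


Total thermal resistance (series):
  R_total = R_in + R_glass + R_air + R_glass + R_out
  R_total = 0.123 + 0.0169 + 0.156 + 0.0169 + 0.041 = 0.3538 m^2K/W
U-value = 1 / R_total = 1 / 0.3538 = 2.826 W/m^2K

2.826 W/m^2K


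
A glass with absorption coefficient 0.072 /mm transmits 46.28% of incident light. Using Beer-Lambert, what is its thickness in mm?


Rearrange T = exp(-alpha * thickness):
  thickness = -ln(T) / alpha
  T = 46.28/100 = 0.4628
  ln(T) = -0.77046
  -ln(T) = 0.77046
  thickness = 0.77046 / 0.072 = 10.7 mm

10.7 mm


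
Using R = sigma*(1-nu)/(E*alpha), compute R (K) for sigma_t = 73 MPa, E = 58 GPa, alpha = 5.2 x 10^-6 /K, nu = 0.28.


Thermal shock resistance: R = sigma * (1 - nu) / (E * alpha)
  Numerator = 73 * (1 - 0.28) = 52.56
  Denominator = 58 * 1000 * (5.2 x 10^-6) = 0.3016
  R = 52.56 / 0.3016 = 174.3 K

174.3 K


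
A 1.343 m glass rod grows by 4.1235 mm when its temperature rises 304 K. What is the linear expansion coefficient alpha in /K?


Rearrange dL = alpha * L0 * dT for alpha:
  alpha = dL / (L0 * dT)
  alpha = (4.1235 / 1000) / (1.343 * 304) = 0.0000101 /K = 1.01 x 10^-5 /K

1.01 x 10^-5 /K


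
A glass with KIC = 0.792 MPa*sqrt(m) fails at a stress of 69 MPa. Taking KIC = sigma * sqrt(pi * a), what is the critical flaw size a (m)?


Rearrange KIC = sigma * sqrt(pi * a):
  sqrt(pi * a) = KIC / sigma
  sqrt(pi * a) = 0.792 / 69 = 0.011478
  a = (KIC / sigma)^2 / pi
  a = 0.011478^2 / pi = 0.0000419 m

0.0000419 m


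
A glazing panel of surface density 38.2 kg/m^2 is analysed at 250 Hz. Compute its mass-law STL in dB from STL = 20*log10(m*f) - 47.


Mass law: STL = 20 * log10(m * f) - 47
  m * f = 38.2 * 250 = 9550
  log10(9550) = 3.98
  STL = 20 * 3.98 - 47 = 79.6 - 47 = 32.6 dB

32.6 dB


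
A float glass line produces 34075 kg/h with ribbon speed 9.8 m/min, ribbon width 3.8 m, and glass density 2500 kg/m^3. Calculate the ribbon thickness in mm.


Ribbon cross-section from mass balance:
  Volume rate = throughput / density = 34075 / 2500 = 13.63 m^3/h
  thickness = volume rate / (speed * 60 * width), i.e.
  thickness = throughput / (60 * speed * width * density) * 1000
  thickness = 34075 / (60 * 9.8 * 3.8 * 2500) * 1000 = 6.1 mm

6.1 mm


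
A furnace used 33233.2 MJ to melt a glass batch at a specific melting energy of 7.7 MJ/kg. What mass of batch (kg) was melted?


Rearrange E = m * s for m:
  m = E / s
  m = 33233.2 / 7.7 = 4316.0 kg

4316.0 kg


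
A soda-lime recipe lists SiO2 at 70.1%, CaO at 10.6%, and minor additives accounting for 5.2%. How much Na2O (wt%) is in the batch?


Pieces sum to 100%:
  Na2O = 100 - (SiO2 + CaO + others)
  Na2O = 100 - (70.1 + 10.6 + 5.2) = 14.1%

14.1%


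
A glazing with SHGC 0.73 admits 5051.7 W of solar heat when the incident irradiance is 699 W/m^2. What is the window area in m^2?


Rearrange Q = Area * SHGC * Irradiance:
  Area = Q / (SHGC * Irradiance)
  Area = 5051.7 / (0.73 * 699) = 9.9 m^2

9.9 m^2


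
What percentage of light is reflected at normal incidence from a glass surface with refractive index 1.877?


Fresnel reflectance at normal incidence:
  R = ((n - 1)/(n + 1))^2
  (n - 1)/(n + 1) = (1.877 - 1)/(1.877 + 1) = 0.304831
  R = 0.304831^2 = 0.0929219
  R(%) = 0.0929219 * 100 = 9.292%

9.292%


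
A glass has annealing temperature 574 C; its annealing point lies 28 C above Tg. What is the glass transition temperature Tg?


Rearrange T_anneal = Tg + offset for Tg:
  Tg = T_anneal - offset = 574 - 28 = 546 C

546 C


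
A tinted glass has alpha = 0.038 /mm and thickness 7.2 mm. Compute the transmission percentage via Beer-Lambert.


Beer-Lambert law: T = exp(-alpha * thickness)
  exponent = -0.038 * 7.2 = -0.2736
  T = exp(-0.2736) = 0.7606
  Percentage = 0.7606 * 100 = 76.06%

76.06%


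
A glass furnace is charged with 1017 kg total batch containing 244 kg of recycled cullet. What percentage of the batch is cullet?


Cullet ratio = (cullet mass / total batch mass) * 100
  Ratio = 244 / 1017 * 100 = 23.99%

23.99%


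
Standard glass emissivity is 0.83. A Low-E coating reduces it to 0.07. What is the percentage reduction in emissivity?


Percentage reduction = (1 - coated/uncoated) * 100
  Ratio = 0.07 / 0.83 = 0.0843
  Reduction = (1 - 0.0843) * 100 = 91.6%

91.6%


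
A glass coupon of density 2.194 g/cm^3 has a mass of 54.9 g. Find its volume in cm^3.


Rearrange rho = m / V:
  V = m / rho
  V = 54.9 / 2.194 = 25.023 cm^3

25.023 cm^3


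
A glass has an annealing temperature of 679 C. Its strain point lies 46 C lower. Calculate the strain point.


Strain point = annealing point - difference:
  T_strain = 679 - 46 = 633 C

633 C


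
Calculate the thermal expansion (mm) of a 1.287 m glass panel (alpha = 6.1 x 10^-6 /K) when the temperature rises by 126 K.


Thermal expansion formula: dL = alpha * L0 * dT
  dL = (6.1 x 10^-6) * 1.287 * 126 = 0.00098919 m
Convert to mm: 0.00098919 * 1000 = 0.9892 mm

0.9892 mm


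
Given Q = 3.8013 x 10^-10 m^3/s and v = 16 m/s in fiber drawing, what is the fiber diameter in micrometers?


Cross-sectional area from continuity:
  A = Q / v = 3.8013 x 10^-10 / 16 = 2.375813 x 10^-11 m^2
Diameter from circular cross-section:
  d = sqrt(4A / pi) * 10^6 (m -> um)
  d = sqrt(4 * 2.375813 x 10^-11 / pi) * 10^6 = 5.5 um

5.5 um


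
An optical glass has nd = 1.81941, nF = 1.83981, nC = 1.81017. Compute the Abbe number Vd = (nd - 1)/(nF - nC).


Abbe number formula: Vd = (nd - 1) / (nF - nC)
  nd - 1 = 1.81941 - 1 = 0.81941
  nF - nC = 1.83981 - 1.81017 = 0.02964
  Vd = 0.81941 / 0.02964 = 27.65

27.65


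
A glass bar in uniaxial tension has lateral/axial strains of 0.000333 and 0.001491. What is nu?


Poisson's ratio: nu = lateral strain / axial strain
  nu = 0.000333 / 0.001491 = 0.2233

0.2233


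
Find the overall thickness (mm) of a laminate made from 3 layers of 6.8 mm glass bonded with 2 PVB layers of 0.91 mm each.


Total thickness = glass contribution + PVB contribution
  Glass: 3 * 6.8 = 20.4 mm
  PVB: 2 * 0.91 = 1.82 mm
  Total = 20.4 + 1.82 = 22.22 mm

22.22 mm


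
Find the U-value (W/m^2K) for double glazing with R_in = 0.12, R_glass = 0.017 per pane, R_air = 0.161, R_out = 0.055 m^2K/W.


Total thermal resistance (series):
  R_total = R_in + R_glass + R_air + R_glass + R_out
  R_total = 0.12 + 0.017 + 0.161 + 0.017 + 0.055 = 0.37 m^2K/W
U-value = 1 / R_total = 1 / 0.37 = 2.703 W/m^2K

2.703 W/m^2K


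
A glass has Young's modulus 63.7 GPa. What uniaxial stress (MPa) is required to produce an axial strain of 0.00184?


Rearrange E = sigma / epsilon:
  sigma = E * epsilon
  E (MPa) = 63.7 * 1000 = 63700
  sigma = 63700 * 0.00184 = 117.21 MPa

117.21 MPa


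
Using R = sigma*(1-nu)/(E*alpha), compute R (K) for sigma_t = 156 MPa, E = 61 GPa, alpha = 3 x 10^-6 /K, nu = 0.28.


Thermal shock resistance: R = sigma * (1 - nu) / (E * alpha)
  Numerator = 156 * (1 - 0.28) = 112.32
  Denominator = 61 * 1000 * (3 x 10^-6) = 0.183
  R = 112.32 / 0.183 = 613.8 K

613.8 K


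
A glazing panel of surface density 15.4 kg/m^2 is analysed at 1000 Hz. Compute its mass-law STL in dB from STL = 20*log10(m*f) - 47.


Mass law: STL = 20 * log10(m * f) - 47
  m * f = 15.4 * 1000 = 15400
  log10(15400) = 4.18752
  STL = 20 * 4.18752 - 47 = 83.7504 - 47 = 36.8 dB

36.8 dB


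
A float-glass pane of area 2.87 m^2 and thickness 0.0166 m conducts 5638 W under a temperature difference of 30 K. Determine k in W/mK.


Fourier's law rearranged: k = Q * t / (A * dT)
  Numerator = 5638 * 0.0166 = 93.5908
  Denominator = 2.87 * 30 = 86.1
  k = 93.5908 / 86.1 = 1.087 W/mK

1.087 W/mK


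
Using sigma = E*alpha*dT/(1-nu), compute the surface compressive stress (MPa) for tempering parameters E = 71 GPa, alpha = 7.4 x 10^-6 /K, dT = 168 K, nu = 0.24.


Tempering stress: sigma = E * alpha * dT / (1 - nu)
  E (MPa) = 71 * 1000 = 71000
  Numerator = 71000 * (7.4 x 10^-6) * 168 = 88.2672
  Denominator = 1 - 0.24 = 0.76
  sigma = 88.2672 / 0.76 = 116.1 MPa

116.1 MPa


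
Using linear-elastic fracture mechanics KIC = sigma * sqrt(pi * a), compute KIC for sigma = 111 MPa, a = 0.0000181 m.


Fracture toughness: KIC = sigma * sqrt(pi * a)
  pi * a = pi * 0.0000181 = 0.000056863
  sqrt(pi * a) = 0.007541
  KIC = 111 * 0.007541 = 0.837 MPa*sqrt(m)

0.837 MPa*sqrt(m)


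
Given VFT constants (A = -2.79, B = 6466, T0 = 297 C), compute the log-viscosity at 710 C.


VFT equation: log(eta) = A + B / (T - T0)
  T - T0 = 710 - 297 = 413
  B / (T - T0) = 6466 / 413 = 15.656
  log(eta) = -2.79 + 15.656 = 12.866

12.866


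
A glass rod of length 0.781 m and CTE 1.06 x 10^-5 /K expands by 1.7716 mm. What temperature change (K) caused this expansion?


Rearrange dL = alpha * L0 * dT for dT:
  dT = dL / (alpha * L0)
  dL (m) = 1.7716 / 1000 = 0.0017716
  dT = 0.0017716 / ((1.06 x 10^-5) * 0.781) = 214.0 K

214.0 K


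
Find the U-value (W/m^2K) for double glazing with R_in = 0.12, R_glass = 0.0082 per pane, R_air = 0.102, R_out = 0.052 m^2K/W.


Total thermal resistance (series):
  R_total = R_in + R_glass + R_air + R_glass + R_out
  R_total = 0.12 + 0.0082 + 0.102 + 0.0082 + 0.052 = 0.2904 m^2K/W
U-value = 1 / R_total = 1 / 0.2904 = 3.444 W/m^2K

3.444 W/m^2K


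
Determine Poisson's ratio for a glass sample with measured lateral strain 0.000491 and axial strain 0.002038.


Poisson's ratio: nu = lateral strain / axial strain
  nu = 0.000491 / 0.002038 = 0.2409

0.2409


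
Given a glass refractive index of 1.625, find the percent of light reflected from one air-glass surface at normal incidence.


Fresnel reflectance at normal incidence:
  R = ((n - 1)/(n + 1))^2
  (n - 1)/(n + 1) = (1.625 - 1)/(1.625 + 1) = 0.238095
  R = 0.238095^2 = 0.0566892
  R(%) = 0.0566892 * 100 = 5.669%

5.669%


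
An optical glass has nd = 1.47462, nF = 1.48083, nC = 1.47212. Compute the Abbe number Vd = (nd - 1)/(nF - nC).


Abbe number formula: Vd = (nd - 1) / (nF - nC)
  nd - 1 = 1.47462 - 1 = 0.47462
  nF - nC = 1.48083 - 1.47212 = 0.00871
  Vd = 0.47462 / 0.00871 = 54.49

54.49


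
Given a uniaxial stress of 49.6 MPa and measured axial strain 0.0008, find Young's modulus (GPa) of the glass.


Young's modulus: E = stress / strain
  E = 49.6 MPa / 0.0008 = 62000 MPa
Convert to GPa: 62000 / 1000 = 62.0 GPa

62.0 GPa


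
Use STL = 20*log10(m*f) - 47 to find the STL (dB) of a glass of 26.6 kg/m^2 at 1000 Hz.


Mass law: STL = 20 * log10(m * f) - 47
  m * f = 26.6 * 1000 = 26600
  log10(26600) = 4.42488
  STL = 20 * 4.42488 - 47 = 88.4976 - 47 = 41.5 dB

41.5 dB


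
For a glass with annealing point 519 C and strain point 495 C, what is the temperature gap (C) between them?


Gap = T_anneal - T_strain:
  gap = 519 - 495 = 24 C

24 C


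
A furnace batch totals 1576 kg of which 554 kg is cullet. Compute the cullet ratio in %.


Cullet ratio = (cullet mass / total batch mass) * 100
  Ratio = 554 / 1576 * 100 = 35.15%

35.15%


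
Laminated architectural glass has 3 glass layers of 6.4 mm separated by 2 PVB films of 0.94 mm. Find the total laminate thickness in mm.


Total thickness = glass contribution + PVB contribution
  Glass: 3 * 6.4 = 19.2 mm
  PVB: 2 * 0.94 = 1.88 mm
  Total = 19.2 + 1.88 = 21.08 mm

21.08 mm


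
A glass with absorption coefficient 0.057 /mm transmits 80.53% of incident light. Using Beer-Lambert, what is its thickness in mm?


Rearrange T = exp(-alpha * thickness):
  thickness = -ln(T) / alpha
  T = 80.53/100 = 0.8053
  ln(T) = -0.21654
  -ln(T) = 0.21654
  thickness = 0.21654 / 0.057 = 3.8 mm

3.8 mm


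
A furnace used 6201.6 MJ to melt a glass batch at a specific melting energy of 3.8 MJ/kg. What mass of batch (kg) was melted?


Rearrange E = m * s for m:
  m = E / s
  m = 6201.6 / 3.8 = 1632.0 kg

1632.0 kg


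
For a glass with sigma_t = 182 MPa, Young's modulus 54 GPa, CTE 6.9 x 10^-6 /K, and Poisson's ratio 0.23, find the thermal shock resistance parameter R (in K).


Thermal shock resistance: R = sigma * (1 - nu) / (E * alpha)
  Numerator = 182 * (1 - 0.23) = 140.14
  Denominator = 54 * 1000 * (6.9 x 10^-6) = 0.3726
  R = 140.14 / 0.3726 = 376.1 K

376.1 K


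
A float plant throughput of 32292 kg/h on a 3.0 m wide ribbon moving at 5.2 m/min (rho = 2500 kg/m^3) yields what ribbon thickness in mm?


Ribbon cross-section from mass balance:
  Volume rate = throughput / density = 32292 / 2500 = 12.9168 m^3/h
  thickness = volume rate / (speed * 60 * width), i.e.
  thickness = throughput / (60 * speed * width * density) * 1000
  thickness = 32292 / (60 * 5.2 * 3.0 * 2500) * 1000 = 13.8 mm

13.8 mm


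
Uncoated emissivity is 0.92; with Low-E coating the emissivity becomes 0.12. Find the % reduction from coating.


Percentage reduction = (1 - coated/uncoated) * 100
  Ratio = 0.12 / 0.92 = 0.1304
  Reduction = (1 - 0.1304) * 100 = 87.0%

87.0%


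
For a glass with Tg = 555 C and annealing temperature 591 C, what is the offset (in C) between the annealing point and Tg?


Offset = T_anneal - Tg:
  offset = 591 - 555 = 36 C

36 C


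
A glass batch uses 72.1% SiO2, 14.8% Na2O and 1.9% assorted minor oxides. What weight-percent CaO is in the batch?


Pieces sum to 100%:
  CaO = 100 - (SiO2 + Na2O + others)
  CaO = 100 - (72.1 + 14.8 + 1.9) = 11.2%

11.2%


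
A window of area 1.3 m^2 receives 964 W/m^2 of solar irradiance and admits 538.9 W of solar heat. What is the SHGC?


Rearrange Q = Area * SHGC * Irradiance:
  SHGC = Q / (Area * Irradiance)
  SHGC = 538.9 / (1.3 * 964) = 0.43

0.43


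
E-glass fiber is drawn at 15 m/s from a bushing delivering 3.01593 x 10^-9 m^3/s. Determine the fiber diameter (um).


Cross-sectional area from continuity:
  A = Q / v = 3.01593 x 10^-9 / 15 = 2.01062 x 10^-10 m^2
Diameter from circular cross-section:
  d = sqrt(4A / pi) * 10^6 (m -> um)
  d = sqrt(4 * 2.01062 x 10^-10 / pi) * 10^6 = 16.0 um

16.0 um


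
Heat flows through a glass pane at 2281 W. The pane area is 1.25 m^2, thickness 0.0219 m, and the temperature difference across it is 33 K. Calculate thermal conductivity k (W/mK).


Fourier's law rearranged: k = Q * t / (A * dT)
  Numerator = 2281 * 0.0219 = 49.9539
  Denominator = 1.25 * 33 = 41.25
  k = 49.9539 / 41.25 = 1.211 W/mK

1.211 W/mK


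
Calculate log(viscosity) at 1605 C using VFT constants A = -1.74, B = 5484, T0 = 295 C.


VFT equation: log(eta) = A + B / (T - T0)
  T - T0 = 1605 - 295 = 1310
  B / (T - T0) = 5484 / 1310 = 4.186
  log(eta) = -1.74 + 4.186 = 2.446

2.446


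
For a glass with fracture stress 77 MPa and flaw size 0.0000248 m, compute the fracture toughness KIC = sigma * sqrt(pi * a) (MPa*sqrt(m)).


Fracture toughness: KIC = sigma * sqrt(pi * a)
  pi * a = pi * 0.0000248 = 0.000077911
  sqrt(pi * a) = 0.008827
  KIC = 77 * 0.008827 = 0.68 MPa*sqrt(m)

0.68 MPa*sqrt(m)


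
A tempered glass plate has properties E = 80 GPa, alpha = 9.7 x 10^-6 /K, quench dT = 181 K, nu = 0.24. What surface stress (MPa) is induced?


Tempering stress: sigma = E * alpha * dT / (1 - nu)
  E (MPa) = 80 * 1000 = 80000
  Numerator = 80000 * (9.7 x 10^-6) * 181 = 140.456
  Denominator = 1 - 0.24 = 0.76
  sigma = 140.456 / 0.76 = 184.8 MPa

184.8 MPa


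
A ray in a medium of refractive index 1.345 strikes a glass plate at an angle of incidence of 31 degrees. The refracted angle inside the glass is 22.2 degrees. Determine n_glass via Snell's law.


Apply Snell's law: n1 * sin(theta1) = n2 * sin(theta2)
  n2 = n1 * sin(theta1) / sin(theta2)
  sin(31) = 0.515038
  sin(22.2) = 0.377841
  n2 = 1.345 * 0.515038 / 0.377841 = 1.8334

1.8334


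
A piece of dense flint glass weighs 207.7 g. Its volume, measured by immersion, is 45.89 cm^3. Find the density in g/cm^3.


Use the definition of density:
  rho = mass / volume
  rho = 207.7 / 45.89 = 4.526 g/cm^3

4.526 g/cm^3


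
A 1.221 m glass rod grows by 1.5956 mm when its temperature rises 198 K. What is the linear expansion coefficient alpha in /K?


Rearrange dL = alpha * L0 * dT for alpha:
  alpha = dL / (L0 * dT)
  alpha = (1.5956 / 1000) / (1.221 * 198) = 0.0000066 /K = 6.6 x 10^-6 /K

6.6 x 10^-6 /K


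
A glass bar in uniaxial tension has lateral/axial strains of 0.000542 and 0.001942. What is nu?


Poisson's ratio: nu = lateral strain / axial strain
  nu = 0.000542 / 0.001942 = 0.2791

0.2791


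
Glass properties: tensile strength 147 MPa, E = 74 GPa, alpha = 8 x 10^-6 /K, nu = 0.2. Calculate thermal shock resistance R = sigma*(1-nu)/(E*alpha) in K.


Thermal shock resistance: R = sigma * (1 - nu) / (E * alpha)
  Numerator = 147 * (1 - 0.2) = 117.6
  Denominator = 74 * 1000 * (8 x 10^-6) = 0.592
  R = 117.6 / 0.592 = 198.6 K

198.6 K


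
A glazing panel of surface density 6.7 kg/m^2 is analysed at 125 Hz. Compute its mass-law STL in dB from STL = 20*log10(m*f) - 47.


Mass law: STL = 20 * log10(m * f) - 47
  m * f = 6.7 * 125 = 837.5
  log10(837.5) = 2.92298
  STL = 20 * 2.92298 - 47 = 58.4596 - 47 = 11.5 dB

11.5 dB


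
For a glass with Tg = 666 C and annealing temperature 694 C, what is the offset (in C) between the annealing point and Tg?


Offset = T_anneal - Tg:
  offset = 694 - 666 = 28 C

28 C


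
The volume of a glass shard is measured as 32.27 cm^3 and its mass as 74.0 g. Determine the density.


Use the definition of density:
  rho = mass / volume
  rho = 74.0 / 32.27 = 2.293 g/cm^3

2.293 g/cm^3


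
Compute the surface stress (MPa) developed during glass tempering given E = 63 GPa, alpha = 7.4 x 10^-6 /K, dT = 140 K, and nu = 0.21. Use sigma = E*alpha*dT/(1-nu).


Tempering stress: sigma = E * alpha * dT / (1 - nu)
  E (MPa) = 63 * 1000 = 63000
  Numerator = 63000 * (7.4 x 10^-6) * 140 = 65.268
  Denominator = 1 - 0.21 = 0.79
  sigma = 65.268 / 0.79 = 82.6 MPa

82.6 MPa


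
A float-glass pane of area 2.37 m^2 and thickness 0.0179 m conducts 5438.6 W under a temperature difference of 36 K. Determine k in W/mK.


Fourier's law rearranged: k = Q * t / (A * dT)
  Numerator = 5438.6 * 0.0179 = 97.35094
  Denominator = 2.37 * 36 = 85.32
  k = 97.35094 / 85.32 = 1.141 W/mK

1.141 W/mK


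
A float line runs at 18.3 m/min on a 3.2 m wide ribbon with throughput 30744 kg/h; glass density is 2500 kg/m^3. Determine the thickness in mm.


Ribbon cross-section from mass balance:
  Volume rate = throughput / density = 30744 / 2500 = 12.2976 m^3/h
  thickness = volume rate / (speed * 60 * width), i.e.
  thickness = throughput / (60 * speed * width * density) * 1000
  thickness = 30744 / (60 * 18.3 * 3.2 * 2500) * 1000 = 3.5 mm

3.5 mm


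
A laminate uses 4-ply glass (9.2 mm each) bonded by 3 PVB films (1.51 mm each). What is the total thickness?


Total thickness = glass contribution + PVB contribution
  Glass: 4 * 9.2 = 36.8 mm
  PVB: 3 * 1.51 = 4.53 mm
  Total = 36.8 + 4.53 = 41.33 mm

41.33 mm


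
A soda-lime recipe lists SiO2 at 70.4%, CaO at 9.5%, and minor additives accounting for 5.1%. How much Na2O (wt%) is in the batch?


Pieces sum to 100%:
  Na2O = 100 - (SiO2 + CaO + others)
  Na2O = 100 - (70.4 + 9.5 + 5.1) = 15.0%

15.0%


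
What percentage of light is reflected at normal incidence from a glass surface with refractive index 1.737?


Fresnel reflectance at normal incidence:
  R = ((n - 1)/(n + 1))^2
  (n - 1)/(n + 1) = (1.737 - 1)/(1.737 + 1) = 0.269273
  R = 0.269273^2 = 0.0725079
  R(%) = 0.0725079 * 100 = 7.251%

7.251%


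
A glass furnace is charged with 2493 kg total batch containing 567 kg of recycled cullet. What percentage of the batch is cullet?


Cullet ratio = (cullet mass / total batch mass) * 100
  Ratio = 567 / 2493 * 100 = 22.74%

22.74%


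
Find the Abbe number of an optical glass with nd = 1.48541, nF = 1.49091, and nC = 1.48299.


Abbe number formula: Vd = (nd - 1) / (nF - nC)
  nd - 1 = 1.48541 - 1 = 0.48541
  nF - nC = 1.49091 - 1.48299 = 0.00792
  Vd = 0.48541 / 0.00792 = 61.29

61.29


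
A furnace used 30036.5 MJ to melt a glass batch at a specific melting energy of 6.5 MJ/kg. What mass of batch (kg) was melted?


Rearrange E = m * s for m:
  m = E / s
  m = 30036.5 / 6.5 = 4621.0 kg

4621.0 kg


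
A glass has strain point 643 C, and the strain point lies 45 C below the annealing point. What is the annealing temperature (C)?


T_anneal = T_strain + gap:
  T_anneal = 643 + 45 = 688 C

688 C


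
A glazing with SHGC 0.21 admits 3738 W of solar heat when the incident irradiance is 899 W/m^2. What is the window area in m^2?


Rearrange Q = Area * SHGC * Irradiance:
  Area = Q / (SHGC * Irradiance)
  Area = 3738 / (0.21 * 899) = 19.8 m^2

19.8 m^2


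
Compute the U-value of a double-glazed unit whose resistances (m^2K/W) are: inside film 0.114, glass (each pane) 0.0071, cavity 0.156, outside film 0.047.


Total thermal resistance (series):
  R_total = R_in + R_glass + R_air + R_glass + R_out
  R_total = 0.114 + 0.0071 + 0.156 + 0.0071 + 0.047 = 0.3312 m^2K/W
U-value = 1 / R_total = 1 / 0.3312 = 3.019 W/m^2K

3.019 W/m^2K


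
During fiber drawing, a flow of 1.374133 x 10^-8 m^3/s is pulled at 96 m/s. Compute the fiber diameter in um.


Cross-sectional area from continuity:
  A = Q / v = 1.374133 x 10^-8 / 96 = 1.431389 x 10^-10 m^2
Diameter from circular cross-section:
  d = sqrt(4A / pi) * 10^6 (m -> um)
  d = sqrt(4 * 1.431389 x 10^-10 / pi) * 10^6 = 13.5 um

13.5 um


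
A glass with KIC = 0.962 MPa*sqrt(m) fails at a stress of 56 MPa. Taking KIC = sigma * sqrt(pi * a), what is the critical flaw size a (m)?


Rearrange KIC = sigma * sqrt(pi * a):
  sqrt(pi * a) = KIC / sigma
  sqrt(pi * a) = 0.962 / 56 = 0.017179
  a = (KIC / sigma)^2 / pi
  a = 0.017179^2 / pi = 0.0000939 m

0.0000939 m


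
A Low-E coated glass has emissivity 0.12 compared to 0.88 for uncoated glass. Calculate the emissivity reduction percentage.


Percentage reduction = (1 - coated/uncoated) * 100
  Ratio = 0.12 / 0.88 = 0.1364
  Reduction = (1 - 0.1364) * 100 = 86.4%

86.4%


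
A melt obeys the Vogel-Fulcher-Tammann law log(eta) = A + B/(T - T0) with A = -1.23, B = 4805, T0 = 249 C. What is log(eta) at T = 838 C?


VFT equation: log(eta) = A + B / (T - T0)
  T - T0 = 838 - 249 = 589
  B / (T - T0) = 4805 / 589 = 8.158
  log(eta) = -1.23 + 8.158 = 6.928

6.928


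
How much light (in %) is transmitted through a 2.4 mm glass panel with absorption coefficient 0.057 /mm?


Beer-Lambert law: T = exp(-alpha * thickness)
  exponent = -0.057 * 2.4 = -0.1368
  T = exp(-0.1368) = 0.8721
  Percentage = 0.8721 * 100 = 87.21%

87.21%


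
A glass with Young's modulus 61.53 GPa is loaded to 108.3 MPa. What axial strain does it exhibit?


Rearrange E = sigma / epsilon:
  epsilon = sigma / E
  E (MPa) = 61.53 * 1000 = 61530
  epsilon = 108.3 / 61530 = 0.00176

0.00176


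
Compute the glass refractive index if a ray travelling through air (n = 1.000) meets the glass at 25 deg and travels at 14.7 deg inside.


Apply Snell's law: n1 * sin(theta1) = n2 * sin(theta2)
  n2 = n1 * sin(theta1) / sin(theta2)
  sin(25) = 0.422618
  sin(14.7) = 0.253758
  n2 = 1.000 * 0.422618 / 0.253758 = 1.6654

1.6654


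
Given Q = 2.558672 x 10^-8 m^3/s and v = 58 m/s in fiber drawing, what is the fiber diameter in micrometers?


Cross-sectional area from continuity:
  A = Q / v = 2.558672 x 10^-8 / 58 = 4.411503 x 10^-10 m^2
Diameter from circular cross-section:
  d = sqrt(4A / pi) * 10^6 (m -> um)
  d = sqrt(4 * 4.411503 x 10^-10 / pi) * 10^6 = 23.7 um

23.7 um


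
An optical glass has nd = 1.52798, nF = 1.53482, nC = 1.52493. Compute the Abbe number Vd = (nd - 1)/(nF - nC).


Abbe number formula: Vd = (nd - 1) / (nF - nC)
  nd - 1 = 1.52798 - 1 = 0.52798
  nF - nC = 1.53482 - 1.52493 = 0.00989
  Vd = 0.52798 / 0.00989 = 53.39

53.39


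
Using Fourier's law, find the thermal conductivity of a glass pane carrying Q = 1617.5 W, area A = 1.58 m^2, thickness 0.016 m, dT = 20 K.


Fourier's law rearranged: k = Q * t / (A * dT)
  Numerator = 1617.5 * 0.016 = 25.88
  Denominator = 1.58 * 20 = 31.6
  k = 25.88 / 31.6 = 0.819 W/mK

0.819 W/mK


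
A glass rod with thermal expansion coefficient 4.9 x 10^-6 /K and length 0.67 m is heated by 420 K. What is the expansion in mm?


Thermal expansion formula: dL = alpha * L0 * dT
  dL = (4.9 x 10^-6) * 0.67 * 420 = 0.00137886 m
Convert to mm: 0.00137886 * 1000 = 1.3789 mm

1.3789 mm


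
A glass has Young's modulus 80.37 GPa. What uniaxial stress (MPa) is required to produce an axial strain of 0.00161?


Rearrange E = sigma / epsilon:
  sigma = E * epsilon
  E (MPa) = 80.37 * 1000 = 80370
  sigma = 80370 * 0.00161 = 129.4 MPa

129.4 MPa


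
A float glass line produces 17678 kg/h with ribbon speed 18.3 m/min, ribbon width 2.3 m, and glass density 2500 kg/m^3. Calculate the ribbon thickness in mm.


Ribbon cross-section from mass balance:
  Volume rate = throughput / density = 17678 / 2500 = 7.0712 m^3/h
  thickness = volume rate / (speed * 60 * width), i.e.
  thickness = throughput / (60 * speed * width * density) * 1000
  thickness = 17678 / (60 * 18.3 * 2.3 * 2500) * 1000 = 2.8 mm

2.8 mm


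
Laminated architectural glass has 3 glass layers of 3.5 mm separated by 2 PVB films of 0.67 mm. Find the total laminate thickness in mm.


Total thickness = glass contribution + PVB contribution
  Glass: 3 * 3.5 = 10.5 mm
  PVB: 2 * 0.67 = 1.34 mm
  Total = 10.5 + 1.34 = 11.84 mm

11.84 mm


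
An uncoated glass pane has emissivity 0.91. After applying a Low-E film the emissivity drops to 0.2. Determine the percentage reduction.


Percentage reduction = (1 - coated/uncoated) * 100
  Ratio = 0.2 / 0.91 = 0.2198
  Reduction = (1 - 0.2198) * 100 = 78.0%

78.0%


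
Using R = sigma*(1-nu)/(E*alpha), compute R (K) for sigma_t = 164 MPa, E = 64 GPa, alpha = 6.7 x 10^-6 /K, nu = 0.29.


Thermal shock resistance: R = sigma * (1 - nu) / (E * alpha)
  Numerator = 164 * (1 - 0.29) = 116.44
  Denominator = 64 * 1000 * (6.7 x 10^-6) = 0.4288
  R = 116.44 / 0.4288 = 271.5 K

271.5 K


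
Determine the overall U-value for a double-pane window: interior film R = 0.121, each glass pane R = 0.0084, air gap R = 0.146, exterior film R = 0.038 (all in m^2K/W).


Total thermal resistance (series):
  R_total = R_in + R_glass + R_air + R_glass + R_out
  R_total = 0.121 + 0.0084 + 0.146 + 0.0084 + 0.038 = 0.3218 m^2K/W
U-value = 1 / R_total = 1 / 0.3218 = 3.108 W/m^2K

3.108 W/m^2K


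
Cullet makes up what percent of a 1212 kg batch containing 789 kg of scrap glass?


Cullet ratio = (cullet mass / total batch mass) * 100
  Ratio = 789 / 1212 * 100 = 65.1%

65.1%


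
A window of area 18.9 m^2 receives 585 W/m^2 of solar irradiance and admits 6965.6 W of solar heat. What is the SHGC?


Rearrange Q = Area * SHGC * Irradiance:
  SHGC = Q / (Area * Irradiance)
  SHGC = 6965.6 / (18.9 * 585) = 0.63

0.63


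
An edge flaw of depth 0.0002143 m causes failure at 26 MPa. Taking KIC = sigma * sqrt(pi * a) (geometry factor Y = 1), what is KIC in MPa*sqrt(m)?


Fracture toughness: KIC = sigma * sqrt(pi * a)
  pi * a = pi * 0.0002143 = 0.000673243
  sqrt(pi * a) = 0.025947
  KIC = 26 * 0.025947 = 0.675 MPa*sqrt(m)

0.675 MPa*sqrt(m)


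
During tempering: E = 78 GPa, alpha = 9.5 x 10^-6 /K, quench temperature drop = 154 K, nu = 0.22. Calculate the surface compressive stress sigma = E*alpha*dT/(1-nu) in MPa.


Tempering stress: sigma = E * alpha * dT / (1 - nu)
  E (MPa) = 78 * 1000 = 78000
  Numerator = 78000 * (9.5 x 10^-6) * 154 = 114.114
  Denominator = 1 - 0.22 = 0.78
  sigma = 114.114 / 0.78 = 146.3 MPa

146.3 MPa


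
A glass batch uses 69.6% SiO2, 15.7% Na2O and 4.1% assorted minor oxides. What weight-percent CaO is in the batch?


Pieces sum to 100%:
  CaO = 100 - (SiO2 + Na2O + others)
  CaO = 100 - (69.6 + 15.7 + 4.1) = 10.6%

10.6%


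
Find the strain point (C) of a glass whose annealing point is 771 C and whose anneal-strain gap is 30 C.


Strain point = annealing point - difference:
  T_strain = 771 - 30 = 741 C

741 C


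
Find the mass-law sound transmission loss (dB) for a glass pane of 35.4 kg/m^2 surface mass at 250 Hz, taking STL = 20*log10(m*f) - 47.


Mass law: STL = 20 * log10(m * f) - 47
  m * f = 35.4 * 250 = 8850
  log10(8850) = 3.94694
  STL = 20 * 3.94694 - 47 = 78.9388 - 47 = 31.9 dB

31.9 dB


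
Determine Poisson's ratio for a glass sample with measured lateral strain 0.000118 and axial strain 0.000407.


Poisson's ratio: nu = lateral strain / axial strain
  nu = 0.000118 / 0.000407 = 0.2899

0.2899


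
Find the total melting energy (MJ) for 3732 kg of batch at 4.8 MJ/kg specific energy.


Total energy = mass * specific energy
  E = 3732 * 4.8 = 17913.6 MJ

17913.6 MJ


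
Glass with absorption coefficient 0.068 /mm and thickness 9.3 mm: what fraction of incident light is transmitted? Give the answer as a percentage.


Beer-Lambert law: T = exp(-alpha * thickness)
  exponent = -0.068 * 9.3 = -0.6324
  T = exp(-0.6324) = 0.5313
  Percentage = 0.5313 * 100 = 53.13%

53.13%


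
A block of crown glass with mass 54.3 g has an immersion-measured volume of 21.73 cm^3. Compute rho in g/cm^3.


Use the definition of density:
  rho = mass / volume
  rho = 54.3 / 21.73 = 2.499 g/cm^3

2.499 g/cm^3


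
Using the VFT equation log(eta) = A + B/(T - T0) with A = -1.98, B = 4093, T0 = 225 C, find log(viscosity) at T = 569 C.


VFT equation: log(eta) = A + B / (T - T0)
  T - T0 = 569 - 225 = 344
  B / (T - T0) = 4093 / 344 = 11.898
  log(eta) = -1.98 + 11.898 = 9.918

9.918


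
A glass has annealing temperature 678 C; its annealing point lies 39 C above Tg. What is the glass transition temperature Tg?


Rearrange T_anneal = Tg + offset for Tg:
  Tg = T_anneal - offset = 678 - 39 = 639 C

639 C


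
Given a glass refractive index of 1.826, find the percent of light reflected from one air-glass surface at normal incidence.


Fresnel reflectance at normal incidence:
  R = ((n - 1)/(n + 1))^2
  (n - 1)/(n + 1) = (1.826 - 1)/(1.826 + 1) = 0.292286
  R = 0.292286^2 = 0.0854311
  R(%) = 0.0854311 * 100 = 8.543%

8.543%


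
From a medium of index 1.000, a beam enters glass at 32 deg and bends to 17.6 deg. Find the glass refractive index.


Apply Snell's law: n1 * sin(theta1) = n2 * sin(theta2)
  n2 = n1 * sin(theta1) / sin(theta2)
  sin(32) = 0.529919
  sin(17.6) = 0.30237
  n2 = 1.000 * 0.529919 / 0.30237 = 1.7526

1.7526


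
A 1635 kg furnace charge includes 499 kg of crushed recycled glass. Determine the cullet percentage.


Cullet ratio = (cullet mass / total batch mass) * 100
  Ratio = 499 / 1635 * 100 = 30.52%

30.52%


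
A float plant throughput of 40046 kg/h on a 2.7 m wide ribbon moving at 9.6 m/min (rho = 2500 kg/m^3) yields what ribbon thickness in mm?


Ribbon cross-section from mass balance:
  Volume rate = throughput / density = 40046 / 2500 = 16.0184 m^3/h
  thickness = volume rate / (speed * 60 * width), i.e.
  thickness = throughput / (60 * speed * width * density) * 1000
  thickness = 40046 / (60 * 9.6 * 2.7 * 2500) * 1000 = 10.3 mm

10.3 mm


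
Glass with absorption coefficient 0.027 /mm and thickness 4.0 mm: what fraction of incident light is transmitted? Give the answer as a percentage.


Beer-Lambert law: T = exp(-alpha * thickness)
  exponent = -0.027 * 4.0 = -0.108
  T = exp(-0.108) = 0.8976
  Percentage = 0.8976 * 100 = 89.76%

89.76%


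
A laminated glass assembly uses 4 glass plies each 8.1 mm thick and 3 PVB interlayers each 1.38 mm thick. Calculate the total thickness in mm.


Total thickness = glass contribution + PVB contribution
  Glass: 4 * 8.1 = 32.4 mm
  PVB: 3 * 1.38 = 4.14 mm
  Total = 32.4 + 4.14 = 36.54 mm

36.54 mm


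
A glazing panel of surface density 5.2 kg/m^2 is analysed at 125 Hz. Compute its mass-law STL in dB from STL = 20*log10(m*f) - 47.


Mass law: STL = 20 * log10(m * f) - 47
  m * f = 5.2 * 125 = 650
  log10(650) = 2.81291
  STL = 20 * 2.81291 - 47 = 56.2582 - 47 = 9.3 dB

9.3 dB


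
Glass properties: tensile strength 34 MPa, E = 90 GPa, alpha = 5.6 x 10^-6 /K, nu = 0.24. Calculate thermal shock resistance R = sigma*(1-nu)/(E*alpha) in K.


Thermal shock resistance: R = sigma * (1 - nu) / (E * alpha)
  Numerator = 34 * (1 - 0.24) = 25.84
  Denominator = 90 * 1000 * (5.6 x 10^-6) = 0.504
  R = 25.84 / 0.504 = 51.3 K

51.3 K


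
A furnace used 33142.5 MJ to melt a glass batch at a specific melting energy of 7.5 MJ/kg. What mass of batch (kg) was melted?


Rearrange E = m * s for m:
  m = E / s
  m = 33142.5 / 7.5 = 4419.0 kg

4419.0 kg


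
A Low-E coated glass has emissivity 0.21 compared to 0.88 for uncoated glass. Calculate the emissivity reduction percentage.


Percentage reduction = (1 - coated/uncoated) * 100
  Ratio = 0.21 / 0.88 = 0.2386
  Reduction = (1 - 0.2386) * 100 = 76.1%

76.1%


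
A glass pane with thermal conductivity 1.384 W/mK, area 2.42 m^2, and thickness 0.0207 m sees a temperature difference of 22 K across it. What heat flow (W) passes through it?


Fourier's law: Q = k * A * dT / t
  Q = 1.384 * 2.42 * 22 / 0.0207
  Q = 73.68416 / 0.0207 = 3559.6 W

3559.6 W


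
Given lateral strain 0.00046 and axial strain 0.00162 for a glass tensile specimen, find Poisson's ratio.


Poisson's ratio: nu = lateral strain / axial strain
  nu = 0.00046 / 0.00162 = 0.284

0.284


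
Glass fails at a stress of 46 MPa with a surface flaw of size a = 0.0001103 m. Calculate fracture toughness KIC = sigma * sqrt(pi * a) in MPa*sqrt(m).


Fracture toughness: KIC = sigma * sqrt(pi * a)
  pi * a = pi * 0.0001103 = 0.000346518
  sqrt(pi * a) = 0.018615
  KIC = 46 * 0.018615 = 0.856 MPa*sqrt(m)

0.856 MPa*sqrt(m)


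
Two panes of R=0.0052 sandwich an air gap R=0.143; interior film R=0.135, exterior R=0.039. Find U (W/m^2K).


Total thermal resistance (series):
  R_total = R_in + R_glass + R_air + R_glass + R_out
  R_total = 0.135 + 0.0052 + 0.143 + 0.0052 + 0.039 = 0.3274 m^2K/W
U-value = 1 / R_total = 1 / 0.3274 = 3.054 W/m^2K

3.054 W/m^2K


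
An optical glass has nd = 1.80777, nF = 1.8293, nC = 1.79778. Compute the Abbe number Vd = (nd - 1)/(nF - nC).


Abbe number formula: Vd = (nd - 1) / (nF - nC)
  nd - 1 = 1.80777 - 1 = 0.80777
  nF - nC = 1.8293 - 1.79778 = 0.03152
  Vd = 0.80777 / 0.03152 = 25.63

25.63


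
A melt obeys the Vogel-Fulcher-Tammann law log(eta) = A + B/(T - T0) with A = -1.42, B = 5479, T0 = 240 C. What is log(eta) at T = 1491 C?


VFT equation: log(eta) = A + B / (T - T0)
  T - T0 = 1491 - 240 = 1251
  B / (T - T0) = 5479 / 1251 = 4.38
  log(eta) = -1.42 + 4.38 = 2.96

2.96


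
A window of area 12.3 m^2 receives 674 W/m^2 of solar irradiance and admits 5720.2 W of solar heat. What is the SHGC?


Rearrange Q = Area * SHGC * Irradiance:
  SHGC = Q / (Area * Irradiance)
  SHGC = 5720.2 / (12.3 * 674) = 0.69

0.69


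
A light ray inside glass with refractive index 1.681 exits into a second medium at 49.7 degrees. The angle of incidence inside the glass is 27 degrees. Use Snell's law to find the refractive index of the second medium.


Apply Snell's law: n1 * sin(theta1) = n2 * sin(theta2)
  n2 = n1 * sin(theta1) / sin(theta2)
  sin(27) = 0.45399
  sin(49.7) = 0.762668
  n2 = 1.681 * 0.45399 / 0.762668 = 1.0006

1.0006


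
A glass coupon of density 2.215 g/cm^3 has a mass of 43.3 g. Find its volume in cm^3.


Rearrange rho = m / V:
  V = m / rho
  V = 43.3 / 2.215 = 19.549 cm^3

19.549 cm^3


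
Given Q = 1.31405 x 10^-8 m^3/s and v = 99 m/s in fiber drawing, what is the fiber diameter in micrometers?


Cross-sectional area from continuity:
  A = Q / v = 1.31405 x 10^-8 / 99 = 1.327323 x 10^-10 m^2
Diameter from circular cross-section:
  d = sqrt(4A / pi) * 10^6 (m -> um)
  d = sqrt(4 * 1.327323 x 10^-10 / pi) * 10^6 = 13.0 um

13.0 um


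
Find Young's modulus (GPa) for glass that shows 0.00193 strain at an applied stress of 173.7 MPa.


Young's modulus: E = stress / strain
  E = 173.7 MPa / 0.00193 = 90000 MPa
Convert to GPa: 90000 / 1000 = 90.0 GPa

90.0 GPa


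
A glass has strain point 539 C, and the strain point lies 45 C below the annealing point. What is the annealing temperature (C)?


T_anneal = T_strain + gap:
  T_anneal = 539 + 45 = 584 C

584 C


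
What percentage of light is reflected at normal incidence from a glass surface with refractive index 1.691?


Fresnel reflectance at normal incidence:
  R = ((n - 1)/(n + 1))^2
  (n - 1)/(n + 1) = (1.691 - 1)/(1.691 + 1) = 0.256782
  R = 0.256782^2 = 0.065937
  R(%) = 0.065937 * 100 = 6.594%

6.594%


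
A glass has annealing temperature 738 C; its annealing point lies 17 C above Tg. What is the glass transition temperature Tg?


Rearrange T_anneal = Tg + offset for Tg:
  Tg = T_anneal - offset = 738 - 17 = 721 C

721 C


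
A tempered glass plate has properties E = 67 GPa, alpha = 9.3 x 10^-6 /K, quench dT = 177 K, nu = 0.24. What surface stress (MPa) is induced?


Tempering stress: sigma = E * alpha * dT / (1 - nu)
  E (MPa) = 67 * 1000 = 67000
  Numerator = 67000 * (9.3 x 10^-6) * 177 = 110.2887
  Denominator = 1 - 0.24 = 0.76
  sigma = 110.2887 / 0.76 = 145.1 MPa

145.1 MPa


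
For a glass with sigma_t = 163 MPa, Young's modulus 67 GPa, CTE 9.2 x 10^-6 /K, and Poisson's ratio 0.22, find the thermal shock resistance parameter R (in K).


Thermal shock resistance: R = sigma * (1 - nu) / (E * alpha)
  Numerator = 163 * (1 - 0.22) = 127.14
  Denominator = 67 * 1000 * (9.2 x 10^-6) = 0.6164
  R = 127.14 / 0.6164 = 206.3 K

206.3 K


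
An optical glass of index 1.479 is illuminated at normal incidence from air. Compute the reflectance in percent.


Fresnel reflectance at normal incidence:
  R = ((n - 1)/(n + 1))^2
  (n - 1)/(n + 1) = (1.479 - 1)/(1.479 + 1) = 0.193223
  R = 0.193223^2 = 0.0373351
  R(%) = 0.0373351 * 100 = 3.734%

3.734%


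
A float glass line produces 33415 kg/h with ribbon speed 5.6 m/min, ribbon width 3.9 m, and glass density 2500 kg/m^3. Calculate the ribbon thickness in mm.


Ribbon cross-section from mass balance:
  Volume rate = throughput / density = 33415 / 2500 = 13.366 m^3/h
  thickness = volume rate / (speed * 60 * width), i.e.
  thickness = throughput / (60 * speed * width * density) * 1000
  thickness = 33415 / (60 * 5.6 * 3.9 * 2500) * 1000 = 10.2 mm

10.2 mm


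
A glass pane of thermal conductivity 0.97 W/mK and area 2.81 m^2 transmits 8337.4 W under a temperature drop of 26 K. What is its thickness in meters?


Fourier's law: t = k * A * dT / Q
  t = 0.97 * 2.81 * 26 / 8337.4
  t = 70.8682 / 8337.4 = 0.0085 m

0.0085 m
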